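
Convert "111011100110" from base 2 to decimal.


Input: "111011100110" in base 2
Positional expansion:
  Digit '1' (value 1) x 2^11 = 2048
  Digit '1' (value 1) x 2^10 = 1024
  Digit '1' (value 1) x 2^9 = 512
  Digit '0' (value 0) x 2^8 = 0
  Digit '1' (value 1) x 2^7 = 128
  Digit '1' (value 1) x 2^6 = 64
  Digit '1' (value 1) x 2^5 = 32
  Digit '0' (value 0) x 2^4 = 0
  Digit '0' (value 0) x 2^3 = 0
  Digit '1' (value 1) x 2^2 = 4
  Digit '1' (value 1) x 2^1 = 2
  Digit '0' (value 0) x 2^0 = 0
Sum = 3814

3814


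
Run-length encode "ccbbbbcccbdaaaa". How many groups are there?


Input: ccbbbbcccbdaaaa
Scanning for consecutive runs:
  Group 1: 'c' x 2 (positions 0-1)
  Group 2: 'b' x 4 (positions 2-5)
  Group 3: 'c' x 3 (positions 6-8)
  Group 4: 'b' x 1 (positions 9-9)
  Group 5: 'd' x 1 (positions 10-10)
  Group 6: 'a' x 4 (positions 11-14)
Total groups: 6

6


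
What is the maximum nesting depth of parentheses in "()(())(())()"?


Input: "()(())(())()"
Tracking depth:
  Position 0 '(': depth becomes 1
  Position 1 ')': depth becomes 0
  Position 2 '(': depth becomes 1
  Position 3 '(': depth becomes 2
  Position 4 ')': depth becomes 1
  Position 5 ')': depth becomes 0
  Position 6 '(': depth becomes 1
  Position 7 '(': depth becomes 2
  Position 8 ')': depth becomes 1
  Position 9 ')': depth becomes 0
  Position 10 '(': depth becomes 1
  Position 11 ')': depth becomes 0
Maximum depth reached: 2

2


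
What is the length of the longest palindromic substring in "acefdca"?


Input: "acefdca"
Checking substrings for palindromes:
  No multi-char palindromic substrings found
Longest palindromic substring: "a" with length 1

1


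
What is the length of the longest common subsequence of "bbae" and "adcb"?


LCS of "bbae" and "adcb"
DP table:
           a    d    c    b
      0    0    0    0    0
  b   0    0    0    0    1
  b   0    0    0    0    1
  a   0    1    1    1    1
  e   0    1    1    1    1
LCS length = dp[4][4] = 1

1


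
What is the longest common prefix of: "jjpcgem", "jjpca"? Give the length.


Words: jjpcgem, jjpca
  Position 0: all 'j' => match
  Position 1: all 'j' => match
  Position 2: all 'p' => match
  Position 3: all 'c' => match
  Position 4: ('g', 'a') => mismatch, stop
LCP = "jjpc" (length 4)

4


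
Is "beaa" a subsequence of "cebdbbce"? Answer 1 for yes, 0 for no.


Check if "beaa" is a subsequence of "cebdbbce"
Greedy scan:
  Position 0 ('c'): no match needed
  Position 1 ('e'): no match needed
  Position 2 ('b'): matches sub[0] = 'b'
  Position 3 ('d'): no match needed
  Position 4 ('b'): no match needed
  Position 5 ('b'): no match needed
  Position 6 ('c'): no match needed
  Position 7 ('e'): matches sub[1] = 'e'
Only matched 2/4 characters => not a subsequence

0


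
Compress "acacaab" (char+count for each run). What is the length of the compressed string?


Input: acacaab
Runs:
  'a' x 1 => "a1"
  'c' x 1 => "c1"
  'a' x 1 => "a1"
  'c' x 1 => "c1"
  'a' x 2 => "a2"
  'b' x 1 => "b1"
Compressed: "a1c1a1c1a2b1"
Compressed length: 12

12


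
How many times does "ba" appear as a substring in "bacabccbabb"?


Searching for "ba" in "bacabccbabb"
Scanning each position:
  Position 0: "ba" => MATCH
  Position 1: "ac" => no
  Position 2: "ca" => no
  Position 3: "ab" => no
  Position 4: "bc" => no
  Position 5: "cc" => no
  Position 6: "cb" => no
  Position 7: "ba" => MATCH
  Position 8: "ab" => no
  Position 9: "bb" => no
Total occurrences: 2

2


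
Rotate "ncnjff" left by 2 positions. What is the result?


Input: "ncnjff", rotate left by 2
First 2 characters: "nc"
Remaining characters: "njff"
Concatenate remaining + first: "njff" + "nc" = "njffnc"

njffnc


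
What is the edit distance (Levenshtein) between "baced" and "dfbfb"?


Computing edit distance: "baced" -> "dfbfb"
DP table:
           d    f    b    f    b
      0    1    2    3    4    5
  b   1    1    2    2    3    4
  a   2    2    2    3    3    4
  c   3    3    3    3    4    4
  e   4    4    4    4    4    5
  d   5    4    5    5    5    5
Edit distance = dp[5][5] = 5

5


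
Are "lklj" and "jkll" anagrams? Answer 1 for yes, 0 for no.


Strings: "lklj", "jkll"
Sorted first:  jkll
Sorted second: jkll
Sorted forms match => anagrams

1


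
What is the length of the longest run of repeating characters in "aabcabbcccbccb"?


Input: "aabcabbcccbccb"
Scanning for longest run:
  Position 1 ('a'): continues run of 'a', length=2
  Position 2 ('b'): new char, reset run to 1
  Position 3 ('c'): new char, reset run to 1
  Position 4 ('a'): new char, reset run to 1
  Position 5 ('b'): new char, reset run to 1
  Position 6 ('b'): continues run of 'b', length=2
  Position 7 ('c'): new char, reset run to 1
  Position 8 ('c'): continues run of 'c', length=2
  Position 9 ('c'): continues run of 'c', length=3
  Position 10 ('b'): new char, reset run to 1
  Position 11 ('c'): new char, reset run to 1
  Position 12 ('c'): continues run of 'c', length=2
  Position 13 ('b'): new char, reset run to 1
Longest run: 'c' with length 3

3


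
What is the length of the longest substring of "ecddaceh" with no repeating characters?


Input: "ecddaceh"
Sliding window (track last position of each char):
  Position 0 ('e'): window [0,0] length 1 -- new best
  Position 1 ('c'): window [0,1] length 2 -- new best
  Position 2 ('d'): window [0,2] length 3 -- new best
  Position 3 ('d'): repeat (last at 2), move window start to 3
  Position 3 ('d'): window [3,3] length 1
  Position 4 ('a'): window [3,4] length 2
  Position 5 ('c'): window [3,5] length 3
  Position 6 ('e'): window [3,6] length 4 -- new best
  Position 7 ('h'): window [3,7] length 5 -- new best
Longest substring with no repeats: "daceh" with length 5

5


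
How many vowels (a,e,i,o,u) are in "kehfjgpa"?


Input: kehfjgpa
Checking each character:
  'k' at position 0: consonant
  'e' at position 1: vowel (running total: 1)
  'h' at position 2: consonant
  'f' at position 3: consonant
  'j' at position 4: consonant
  'g' at position 5: consonant
  'p' at position 6: consonant
  'a' at position 7: vowel (running total: 2)
Total vowels: 2

2


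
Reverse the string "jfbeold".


Input: jfbeold
Reading characters right to left:
  Position 6: 'd'
  Position 5: 'l'
  Position 4: 'o'
  Position 3: 'e'
  Position 2: 'b'
  Position 1: 'f'
  Position 0: 'j'
Reversed: dloebfj

dloebfj


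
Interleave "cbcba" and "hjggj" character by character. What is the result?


Interleaving "cbcba" and "hjggj":
  Position 0: 'c' from first, 'h' from second => "ch"
  Position 1: 'b' from first, 'j' from second => "bj"
  Position 2: 'c' from first, 'g' from second => "cg"
  Position 3: 'b' from first, 'g' from second => "bg"
  Position 4: 'a' from first, 'j' from second => "aj"
Result: chbjcgbgaj

chbjcgbgaj


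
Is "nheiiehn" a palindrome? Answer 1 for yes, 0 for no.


Input: nheiiehn
Reversed: nheiiehn
  Compare pos 0 ('n') with pos 7 ('n'): match
  Compare pos 1 ('h') with pos 6 ('h'): match
  Compare pos 2 ('e') with pos 5 ('e'): match
  Compare pos 3 ('i') with pos 4 ('i'): match
Result: palindrome

1


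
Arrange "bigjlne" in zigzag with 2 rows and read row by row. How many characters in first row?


Zigzag "bigjlne" into 2 rows:
Placing characters:
  'b' => row 0
  'i' => row 1
  'g' => row 0
  'j' => row 1
  'l' => row 0
  'n' => row 1
  'e' => row 0
Rows:
  Row 0: "bgle"
  Row 1: "ijn"
First row length: 4

4


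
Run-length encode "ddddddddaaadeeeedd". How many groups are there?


Input: ddddddddaaadeeeedd
Scanning for consecutive runs:
  Group 1: 'd' x 8 (positions 0-7)
  Group 2: 'a' x 3 (positions 8-10)
  Group 3: 'd' x 1 (positions 11-11)
  Group 4: 'e' x 4 (positions 12-15)
  Group 5: 'd' x 2 (positions 16-17)
Total groups: 5

5


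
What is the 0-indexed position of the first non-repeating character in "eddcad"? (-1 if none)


Input: eddcad
Character frequencies:
  'a': 1
  'c': 1
  'd': 3
  'e': 1
Scanning left to right for freq == 1:
  Position 0 ('e'): unique! => answer = 0

0


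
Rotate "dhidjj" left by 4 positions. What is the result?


Input: "dhidjj", rotate left by 4
First 4 characters: "dhid"
Remaining characters: "jj"
Concatenate remaining + first: "jj" + "dhid" = "jjdhid"

jjdhid


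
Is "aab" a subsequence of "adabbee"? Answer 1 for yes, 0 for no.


Check if "aab" is a subsequence of "adabbee"
Greedy scan:
  Position 0 ('a'): matches sub[0] = 'a'
  Position 1 ('d'): no match needed
  Position 2 ('a'): matches sub[1] = 'a'
  Position 3 ('b'): matches sub[2] = 'b'
  Position 4 ('b'): no match needed
  Position 5 ('e'): no match needed
  Position 6 ('e'): no match needed
All 3 characters matched => is a subsequence

1


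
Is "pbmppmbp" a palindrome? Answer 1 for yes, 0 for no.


Input: pbmppmbp
Reversed: pbmppmbp
  Compare pos 0 ('p') with pos 7 ('p'): match
  Compare pos 1 ('b') with pos 6 ('b'): match
  Compare pos 2 ('m') with pos 5 ('m'): match
  Compare pos 3 ('p') with pos 4 ('p'): match
Result: palindrome

1


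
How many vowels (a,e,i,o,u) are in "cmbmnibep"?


Input: cmbmnibep
Checking each character:
  'c' at position 0: consonant
  'm' at position 1: consonant
  'b' at position 2: consonant
  'm' at position 3: consonant
  'n' at position 4: consonant
  'i' at position 5: vowel (running total: 1)
  'b' at position 6: consonant
  'e' at position 7: vowel (running total: 2)
  'p' at position 8: consonant
Total vowels: 2

2


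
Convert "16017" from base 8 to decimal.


Input: "16017" in base 8
Positional expansion:
  Digit '1' (value 1) x 8^4 = 4096
  Digit '6' (value 6) x 8^3 = 3072
  Digit '0' (value 0) x 8^2 = 0
  Digit '1' (value 1) x 8^1 = 8
  Digit '7' (value 7) x 8^0 = 7
Sum = 7183

7183


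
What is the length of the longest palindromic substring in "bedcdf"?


Input: "bedcdf"
Checking substrings for palindromes:
  [2:5] "dcd" (len 3) => palindrome
Longest palindromic substring: "dcd" with length 3

3


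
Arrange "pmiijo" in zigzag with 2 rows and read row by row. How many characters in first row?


Zigzag "pmiijo" into 2 rows:
Placing characters:
  'p' => row 0
  'm' => row 1
  'i' => row 0
  'i' => row 1
  'j' => row 0
  'o' => row 1
Rows:
  Row 0: "pij"
  Row 1: "mio"
First row length: 3

3


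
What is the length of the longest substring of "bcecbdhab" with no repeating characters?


Input: "bcecbdhab"
Sliding window (track last position of each char):
  Position 0 ('b'): window [0,0] length 1 -- new best
  Position 1 ('c'): window [0,1] length 2 -- new best
  Position 2 ('e'): window [0,2] length 3 -- new best
  Position 3 ('c'): repeat (last at 1), move window start to 2
  Position 3 ('c'): window [2,3] length 2
  Position 4 ('b'): window [2,4] length 3
  Position 5 ('d'): window [2,5] length 4 -- new best
  Position 6 ('h'): window [2,6] length 5 -- new best
  Position 7 ('a'): window [2,7] length 6 -- new best
  Position 8 ('b'): repeat (last at 4), move window start to 5
  Position 8 ('b'): window [5,8] length 4
Longest substring with no repeats: "ecbdha" with length 6

6


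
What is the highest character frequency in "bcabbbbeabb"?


Input: bcabbbbeabb
Character counts:
  'a': 2
  'b': 7
  'c': 1
  'e': 1
Maximum frequency: 7

7


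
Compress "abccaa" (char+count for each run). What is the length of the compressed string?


Input: abccaa
Runs:
  'a' x 1 => "a1"
  'b' x 1 => "b1"
  'c' x 2 => "c2"
  'a' x 2 => "a2"
Compressed: "a1b1c2a2"
Compressed length: 8

8


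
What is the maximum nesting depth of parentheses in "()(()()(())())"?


Input: "()(()()(())())"
Tracking depth:
  Position 0 '(': depth becomes 1
  Position 1 ')': depth becomes 0
  Position 2 '(': depth becomes 1
  Position 3 '(': depth becomes 2
  Position 4 ')': depth becomes 1
  Position 5 '(': depth becomes 2
  Position 6 ')': depth becomes 1
  Position 7 '(': depth becomes 2
  Position 8 '(': depth becomes 3
  Position 9 ')': depth becomes 2
  Position 10 ')': depth becomes 1
  Position 11 '(': depth becomes 2
  Position 12 ')': depth becomes 1
  Position 13 ')': depth becomes 0
Maximum depth reached: 3

3


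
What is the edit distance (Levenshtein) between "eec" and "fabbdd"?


Computing edit distance: "eec" -> "fabbdd"
DP table:
           f    a    b    b    d    d
      0    1    2    3    4    5    6
  e   1    1    2    3    4    5    6
  e   2    2    2    3    4    5    6
  c   3    3    3    3    4    5    6
Edit distance = dp[3][6] = 6

6


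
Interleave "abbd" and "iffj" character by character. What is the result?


Interleaving "abbd" and "iffj":
  Position 0: 'a' from first, 'i' from second => "ai"
  Position 1: 'b' from first, 'f' from second => "bf"
  Position 2: 'b' from first, 'f' from second => "bf"
  Position 3: 'd' from first, 'j' from second => "dj"
Result: aibfbfdj

aibfbfdj


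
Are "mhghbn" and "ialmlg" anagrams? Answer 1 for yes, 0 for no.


Strings: "mhghbn", "ialmlg"
Sorted first:  bghhmn
Sorted second: agillm
Differ at position 0: 'b' vs 'a' => not anagrams

0


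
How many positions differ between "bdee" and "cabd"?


Comparing "bdee" and "cabd" position by position:
  Position 0: 'b' vs 'c' => DIFFER
  Position 1: 'd' vs 'a' => DIFFER
  Position 2: 'e' vs 'b' => DIFFER
  Position 3: 'e' vs 'd' => DIFFER
Positions that differ: 4

4


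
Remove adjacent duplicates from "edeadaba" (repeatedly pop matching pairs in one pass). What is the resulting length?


Input: edeadaba
Stack-based adjacent duplicate removal:
  Read 'e': push. Stack: e
  Read 'd': push. Stack: ed
  Read 'e': push. Stack: ede
  Read 'a': push. Stack: edea
  Read 'd': push. Stack: edead
  Read 'a': push. Stack: edeada
  Read 'b': push. Stack: edeadab
  Read 'a': push. Stack: edeadaba
Final stack: "edeadaba" (length 8)

8


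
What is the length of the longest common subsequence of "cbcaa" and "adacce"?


LCS of "cbcaa" and "adacce"
DP table:
           a    d    a    c    c    e
      0    0    0    0    0    0    0
  c   0    0    0    0    1    1    1
  b   0    0    0    0    1    1    1
  c   0    0    0    0    1    2    2
  a   0    1    1    1    1    2    2
  a   0    1    1    2    2    2    2
LCS length = dp[5][6] = 2

2


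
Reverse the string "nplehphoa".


Input: nplehphoa
Reading characters right to left:
  Position 8: 'a'
  Position 7: 'o'
  Position 6: 'h'
  Position 5: 'p'
  Position 4: 'h'
  Position 3: 'e'
  Position 2: 'l'
  Position 1: 'p'
  Position 0: 'n'
Reversed: aohphelpn

aohphelpn


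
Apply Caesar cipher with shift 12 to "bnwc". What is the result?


Caesar cipher: shift "bnwc" by 12
  'b' (pos 1) + 12 = pos 13 = 'n'
  'n' (pos 13) + 12 = pos 25 = 'z'
  'w' (pos 22) + 12 = pos 8 = 'i'
  'c' (pos 2) + 12 = pos 14 = 'o'
Result: nzio

nzio


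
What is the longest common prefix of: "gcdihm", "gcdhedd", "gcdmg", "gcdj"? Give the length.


Words: gcdihm, gcdhedd, gcdmg, gcdj
  Position 0: all 'g' => match
  Position 1: all 'c' => match
  Position 2: all 'd' => match
  Position 3: ('i', 'h', 'm', 'j') => mismatch, stop
LCP = "gcd" (length 3)

3


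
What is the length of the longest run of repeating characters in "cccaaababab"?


Input: "cccaaababab"
Scanning for longest run:
  Position 1 ('c'): continues run of 'c', length=2
  Position 2 ('c'): continues run of 'c', length=3
  Position 3 ('a'): new char, reset run to 1
  Position 4 ('a'): continues run of 'a', length=2
  Position 5 ('a'): continues run of 'a', length=3
  Position 6 ('b'): new char, reset run to 1
  Position 7 ('a'): new char, reset run to 1
  Position 8 ('b'): new char, reset run to 1
  Position 9 ('a'): new char, reset run to 1
  Position 10 ('b'): new char, reset run to 1
Longest run: 'c' with length 3

3


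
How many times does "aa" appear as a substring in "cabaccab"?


Searching for "aa" in "cabaccab"
Scanning each position:
  Position 0: "ca" => no
  Position 1: "ab" => no
  Position 2: "ba" => no
  Position 3: "ac" => no
  Position 4: "cc" => no
  Position 5: "ca" => no
  Position 6: "ab" => no
Total occurrences: 0

0


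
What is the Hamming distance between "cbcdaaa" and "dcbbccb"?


Comparing "cbcdaaa" and "dcbbccb" position by position:
  Position 0: 'c' vs 'd' => differ
  Position 1: 'b' vs 'c' => differ
  Position 2: 'c' vs 'b' => differ
  Position 3: 'd' vs 'b' => differ
  Position 4: 'a' vs 'c' => differ
  Position 5: 'a' vs 'c' => differ
  Position 6: 'a' vs 'b' => differ
Total differences (Hamming distance): 7

7


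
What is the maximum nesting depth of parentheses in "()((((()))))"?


Input: "()((((()))))"
Tracking depth:
  Position 0 '(': depth becomes 1
  Position 1 ')': depth becomes 0
  Position 2 '(': depth becomes 1
  Position 3 '(': depth becomes 2
  Position 4 '(': depth becomes 3
  Position 5 '(': depth becomes 4
  Position 6 '(': depth becomes 5
  Position 7 ')': depth becomes 4
  Position 8 ')': depth becomes 3
  Position 9 ')': depth becomes 2
  Position 10 ')': depth becomes 1
  Position 11 ')': depth becomes 0
Maximum depth reached: 5

5


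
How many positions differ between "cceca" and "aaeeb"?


Comparing "cceca" and "aaeeb" position by position:
  Position 0: 'c' vs 'a' => DIFFER
  Position 1: 'c' vs 'a' => DIFFER
  Position 2: 'e' vs 'e' => same
  Position 3: 'c' vs 'e' => DIFFER
  Position 4: 'a' vs 'b' => DIFFER
Positions that differ: 4

4


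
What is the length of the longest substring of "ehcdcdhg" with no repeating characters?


Input: "ehcdcdhg"
Sliding window (track last position of each char):
  Position 0 ('e'): window [0,0] length 1 -- new best
  Position 1 ('h'): window [0,1] length 2 -- new best
  Position 2 ('c'): window [0,2] length 3 -- new best
  Position 3 ('d'): window [0,3] length 4 -- new best
  Position 4 ('c'): repeat (last at 2), move window start to 3
  Position 4 ('c'): window [3,4] length 2
  Position 5 ('d'): repeat (last at 3), move window start to 4
  Position 5 ('d'): window [4,5] length 2
  Position 6 ('h'): window [4,6] length 3
  Position 7 ('g'): window [4,7] length 4
Longest substring with no repeats: "ehcd" with length 4

4


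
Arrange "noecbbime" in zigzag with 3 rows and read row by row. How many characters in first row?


Zigzag "noecbbime" into 3 rows:
Placing characters:
  'n' => row 0
  'o' => row 1
  'e' => row 2
  'c' => row 1
  'b' => row 0
  'b' => row 1
  'i' => row 2
  'm' => row 1
  'e' => row 0
Rows:
  Row 0: "nbe"
  Row 1: "ocbm"
  Row 2: "ei"
First row length: 3

3


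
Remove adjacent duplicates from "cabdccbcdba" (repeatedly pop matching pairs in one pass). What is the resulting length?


Input: cabdccbcdba
Stack-based adjacent duplicate removal:
  Read 'c': push. Stack: c
  Read 'a': push. Stack: ca
  Read 'b': push. Stack: cab
  Read 'd': push. Stack: cabd
  Read 'c': push. Stack: cabdc
  Read 'c': matches stack top 'c' => pop. Stack: cabd
  Read 'b': push. Stack: cabdb
  Read 'c': push. Stack: cabdbc
  Read 'd': push. Stack: cabdbcd
  Read 'b': push. Stack: cabdbcdb
  Read 'a': push. Stack: cabdbcdba
Final stack: "cabdbcdba" (length 9)

9


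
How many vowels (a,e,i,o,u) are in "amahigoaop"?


Input: amahigoaop
Checking each character:
  'a' at position 0: vowel (running total: 1)
  'm' at position 1: consonant
  'a' at position 2: vowel (running total: 2)
  'h' at position 3: consonant
  'i' at position 4: vowel (running total: 3)
  'g' at position 5: consonant
  'o' at position 6: vowel (running total: 4)
  'a' at position 7: vowel (running total: 5)
  'o' at position 8: vowel (running total: 6)
  'p' at position 9: consonant
Total vowels: 6

6


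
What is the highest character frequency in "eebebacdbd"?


Input: eebebacdbd
Character counts:
  'a': 1
  'b': 3
  'c': 1
  'd': 2
  'e': 3
Maximum frequency: 3

3


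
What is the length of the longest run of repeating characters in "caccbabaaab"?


Input: "caccbabaaab"
Scanning for longest run:
  Position 1 ('a'): new char, reset run to 1
  Position 2 ('c'): new char, reset run to 1
  Position 3 ('c'): continues run of 'c', length=2
  Position 4 ('b'): new char, reset run to 1
  Position 5 ('a'): new char, reset run to 1
  Position 6 ('b'): new char, reset run to 1
  Position 7 ('a'): new char, reset run to 1
  Position 8 ('a'): continues run of 'a', length=2
  Position 9 ('a'): continues run of 'a', length=3
  Position 10 ('b'): new char, reset run to 1
Longest run: 'a' with length 3

3


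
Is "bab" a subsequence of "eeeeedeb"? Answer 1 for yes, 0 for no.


Check if "bab" is a subsequence of "eeeeedeb"
Greedy scan:
  Position 0 ('e'): no match needed
  Position 1 ('e'): no match needed
  Position 2 ('e'): no match needed
  Position 3 ('e'): no match needed
  Position 4 ('e'): no match needed
  Position 5 ('d'): no match needed
  Position 6 ('e'): no match needed
  Position 7 ('b'): matches sub[0] = 'b'
Only matched 1/3 characters => not a subsequence

0


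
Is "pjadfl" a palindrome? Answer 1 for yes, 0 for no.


Input: pjadfl
Reversed: lfdajp
  Compare pos 0 ('p') with pos 5 ('l'): MISMATCH
  Compare pos 1 ('j') with pos 4 ('f'): MISMATCH
  Compare pos 2 ('a') with pos 3 ('d'): MISMATCH
Result: not a palindrome

0


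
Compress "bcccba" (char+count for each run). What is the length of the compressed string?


Input: bcccba
Runs:
  'b' x 1 => "b1"
  'c' x 3 => "c3"
  'b' x 1 => "b1"
  'a' x 1 => "a1"
Compressed: "b1c3b1a1"
Compressed length: 8

8


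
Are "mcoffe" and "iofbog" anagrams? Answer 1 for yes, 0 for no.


Strings: "mcoffe", "iofbog"
Sorted first:  ceffmo
Sorted second: bfgioo
Differ at position 0: 'c' vs 'b' => not anagrams

0


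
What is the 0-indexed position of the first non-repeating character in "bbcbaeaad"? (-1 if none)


Input: bbcbaeaad
Character frequencies:
  'a': 3
  'b': 3
  'c': 1
  'd': 1
  'e': 1
Scanning left to right for freq == 1:
  Position 0 ('b'): freq=3, skip
  Position 1 ('b'): freq=3, skip
  Position 2 ('c'): unique! => answer = 2

2


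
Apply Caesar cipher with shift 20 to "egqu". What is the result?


Caesar cipher: shift "egqu" by 20
  'e' (pos 4) + 20 = pos 24 = 'y'
  'g' (pos 6) + 20 = pos 0 = 'a'
  'q' (pos 16) + 20 = pos 10 = 'k'
  'u' (pos 20) + 20 = pos 14 = 'o'
Result: yako

yako


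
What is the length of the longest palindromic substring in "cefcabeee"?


Input: "cefcabeee"
Checking substrings for palindromes:
  [6:9] "eee" (len 3) => palindrome
  [6:8] "ee" (len 2) => palindrome
  [7:9] "ee" (len 2) => palindrome
Longest palindromic substring: "eee" with length 3

3


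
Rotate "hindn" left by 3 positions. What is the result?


Input: "hindn", rotate left by 3
First 3 characters: "hin"
Remaining characters: "dn"
Concatenate remaining + first: "dn" + "hin" = "dnhin"

dnhin


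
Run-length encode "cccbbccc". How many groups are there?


Input: cccbbccc
Scanning for consecutive runs:
  Group 1: 'c' x 3 (positions 0-2)
  Group 2: 'b' x 2 (positions 3-4)
  Group 3: 'c' x 3 (positions 5-7)
Total groups: 3

3


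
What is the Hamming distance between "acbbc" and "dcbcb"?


Comparing "acbbc" and "dcbcb" position by position:
  Position 0: 'a' vs 'd' => differ
  Position 1: 'c' vs 'c' => same
  Position 2: 'b' vs 'b' => same
  Position 3: 'b' vs 'c' => differ
  Position 4: 'c' vs 'b' => differ
Total differences (Hamming distance): 3

3


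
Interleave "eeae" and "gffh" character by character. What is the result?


Interleaving "eeae" and "gffh":
  Position 0: 'e' from first, 'g' from second => "eg"
  Position 1: 'e' from first, 'f' from second => "ef"
  Position 2: 'a' from first, 'f' from second => "af"
  Position 3: 'e' from first, 'h' from second => "eh"
Result: egefafeh

egefafeh


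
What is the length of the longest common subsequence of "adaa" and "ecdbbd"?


LCS of "adaa" and "ecdbbd"
DP table:
           e    c    d    b    b    d
      0    0    0    0    0    0    0
  a   0    0    0    0    0    0    0
  d   0    0    0    1    1    1    1
  a   0    0    0    1    1    1    1
  a   0    0    0    1    1    1    1
LCS length = dp[4][6] = 1

1


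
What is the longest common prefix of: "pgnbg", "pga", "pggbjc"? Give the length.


Words: pgnbg, pga, pggbjc
  Position 0: all 'p' => match
  Position 1: all 'g' => match
  Position 2: ('n', 'a', 'g') => mismatch, stop
LCP = "pg" (length 2)

2


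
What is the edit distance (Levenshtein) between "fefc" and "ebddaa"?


Computing edit distance: "fefc" -> "ebddaa"
DP table:
           e    b    d    d    a    a
      0    1    2    3    4    5    6
  f   1    1    2    3    4    5    6
  e   2    1    2    3    4    5    6
  f   3    2    2    3    4    5    6
  c   4    3    3    3    4    5    6
Edit distance = dp[4][6] = 6

6


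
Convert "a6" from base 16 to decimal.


Input: "a6" in base 16
Positional expansion:
  Digit 'a' (value 10) x 16^1 = 160
  Digit '6' (value 6) x 16^0 = 6
Sum = 166

166


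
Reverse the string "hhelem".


Input: hhelem
Reading characters right to left:
  Position 5: 'm'
  Position 4: 'e'
  Position 3: 'l'
  Position 2: 'e'
  Position 1: 'h'
  Position 0: 'h'
Reversed: melehh

melehh


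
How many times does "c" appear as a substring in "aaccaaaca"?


Searching for "c" in "aaccaaaca"
Scanning each position:
  Position 0: "a" => no
  Position 1: "a" => no
  Position 2: "c" => MATCH
  Position 3: "c" => MATCH
  Position 4: "a" => no
  Position 5: "a" => no
  Position 6: "a" => no
  Position 7: "c" => MATCH
  Position 8: "a" => no
Total occurrences: 3

3


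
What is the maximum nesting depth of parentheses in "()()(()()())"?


Input: "()()(()()())"
Tracking depth:
  Position 0 '(': depth becomes 1
  Position 1 ')': depth becomes 0
  Position 2 '(': depth becomes 1
  Position 3 ')': depth becomes 0
  Position 4 '(': depth becomes 1
  Position 5 '(': depth becomes 2
  Position 6 ')': depth becomes 1
  Position 7 '(': depth becomes 2
  Position 8 ')': depth becomes 1
  Position 9 '(': depth becomes 2
  Position 10 ')': depth becomes 1
  Position 11 ')': depth becomes 0
Maximum depth reached: 2

2


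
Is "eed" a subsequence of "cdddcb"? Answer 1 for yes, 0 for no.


Check if "eed" is a subsequence of "cdddcb"
Greedy scan:
  Position 0 ('c'): no match needed
  Position 1 ('d'): no match needed
  Position 2 ('d'): no match needed
  Position 3 ('d'): no match needed
  Position 4 ('c'): no match needed
  Position 5 ('b'): no match needed
Only matched 0/3 characters => not a subsequence

0


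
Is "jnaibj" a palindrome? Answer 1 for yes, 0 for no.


Input: jnaibj
Reversed: jbianj
  Compare pos 0 ('j') with pos 5 ('j'): match
  Compare pos 1 ('n') with pos 4 ('b'): MISMATCH
  Compare pos 2 ('a') with pos 3 ('i'): MISMATCH
Result: not a palindrome

0


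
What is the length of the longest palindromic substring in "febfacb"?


Input: "febfacb"
Checking substrings for palindromes:
  No multi-char palindromic substrings found
Longest palindromic substring: "f" with length 1

1


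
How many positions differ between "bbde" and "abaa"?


Comparing "bbde" and "abaa" position by position:
  Position 0: 'b' vs 'a' => DIFFER
  Position 1: 'b' vs 'b' => same
  Position 2: 'd' vs 'a' => DIFFER
  Position 3: 'e' vs 'a' => DIFFER
Positions that differ: 3

3


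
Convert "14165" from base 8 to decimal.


Input: "14165" in base 8
Positional expansion:
  Digit '1' (value 1) x 8^4 = 4096
  Digit '4' (value 4) x 8^3 = 2048
  Digit '1' (value 1) x 8^2 = 64
  Digit '6' (value 6) x 8^1 = 48
  Digit '5' (value 5) x 8^0 = 5
Sum = 6261

6261


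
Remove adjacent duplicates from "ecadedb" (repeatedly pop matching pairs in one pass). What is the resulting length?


Input: ecadedb
Stack-based adjacent duplicate removal:
  Read 'e': push. Stack: e
  Read 'c': push. Stack: ec
  Read 'a': push. Stack: eca
  Read 'd': push. Stack: ecad
  Read 'e': push. Stack: ecade
  Read 'd': push. Stack: ecaded
  Read 'b': push. Stack: ecadedb
Final stack: "ecadedb" (length 7)

7


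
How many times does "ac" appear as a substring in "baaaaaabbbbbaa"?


Searching for "ac" in "baaaaaabbbbbaa"
Scanning each position:
  Position 0: "ba" => no
  Position 1: "aa" => no
  Position 2: "aa" => no
  Position 3: "aa" => no
  Position 4: "aa" => no
  Position 5: "aa" => no
  Position 6: "ab" => no
  Position 7: "bb" => no
  Position 8: "bb" => no
  Position 9: "bb" => no
  Position 10: "bb" => no
  Position 11: "ba" => no
  Position 12: "aa" => no
Total occurrences: 0

0


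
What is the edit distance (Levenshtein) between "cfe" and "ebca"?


Computing edit distance: "cfe" -> "ebca"
DP table:
           e    b    c    a
      0    1    2    3    4
  c   1    1    2    2    3
  f   2    2    2    3    3
  e   3    2    3    3    4
Edit distance = dp[3][4] = 4

4


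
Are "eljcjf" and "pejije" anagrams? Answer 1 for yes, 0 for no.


Strings: "eljcjf", "pejije"
Sorted first:  cefjjl
Sorted second: eeijjp
Differ at position 0: 'c' vs 'e' => not anagrams

0


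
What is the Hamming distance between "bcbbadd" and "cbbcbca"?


Comparing "bcbbadd" and "cbbcbca" position by position:
  Position 0: 'b' vs 'c' => differ
  Position 1: 'c' vs 'b' => differ
  Position 2: 'b' vs 'b' => same
  Position 3: 'b' vs 'c' => differ
  Position 4: 'a' vs 'b' => differ
  Position 5: 'd' vs 'c' => differ
  Position 6: 'd' vs 'a' => differ
Total differences (Hamming distance): 6

6


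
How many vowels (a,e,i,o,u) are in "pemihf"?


Input: pemihf
Checking each character:
  'p' at position 0: consonant
  'e' at position 1: vowel (running total: 1)
  'm' at position 2: consonant
  'i' at position 3: vowel (running total: 2)
  'h' at position 4: consonant
  'f' at position 5: consonant
Total vowels: 2

2


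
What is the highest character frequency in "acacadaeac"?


Input: acacadaeac
Character counts:
  'a': 5
  'c': 3
  'd': 1
  'e': 1
Maximum frequency: 5

5


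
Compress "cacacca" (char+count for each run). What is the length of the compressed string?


Input: cacacca
Runs:
  'c' x 1 => "c1"
  'a' x 1 => "a1"
  'c' x 1 => "c1"
  'a' x 1 => "a1"
  'c' x 2 => "c2"
  'a' x 1 => "a1"
Compressed: "c1a1c1a1c2a1"
Compressed length: 12

12


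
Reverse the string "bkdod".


Input: bkdod
Reading characters right to left:
  Position 4: 'd'
  Position 3: 'o'
  Position 2: 'd'
  Position 1: 'k'
  Position 0: 'b'
Reversed: dodkb

dodkb


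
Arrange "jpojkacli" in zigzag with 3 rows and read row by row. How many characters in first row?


Zigzag "jpojkacli" into 3 rows:
Placing characters:
  'j' => row 0
  'p' => row 1
  'o' => row 2
  'j' => row 1
  'k' => row 0
  'a' => row 1
  'c' => row 2
  'l' => row 1
  'i' => row 0
Rows:
  Row 0: "jki"
  Row 1: "pjal"
  Row 2: "oc"
First row length: 3

3


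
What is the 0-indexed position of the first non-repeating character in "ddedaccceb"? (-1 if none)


Input: ddedaccceb
Character frequencies:
  'a': 1
  'b': 1
  'c': 3
  'd': 3
  'e': 2
Scanning left to right for freq == 1:
  Position 0 ('d'): freq=3, skip
  Position 1 ('d'): freq=3, skip
  Position 2 ('e'): freq=2, skip
  Position 3 ('d'): freq=3, skip
  Position 4 ('a'): unique! => answer = 4

4


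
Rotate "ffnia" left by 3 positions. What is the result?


Input: "ffnia", rotate left by 3
First 3 characters: "ffn"
Remaining characters: "ia"
Concatenate remaining + first: "ia" + "ffn" = "iaffn"

iaffn


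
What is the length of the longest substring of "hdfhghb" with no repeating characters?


Input: "hdfhghb"
Sliding window (track last position of each char):
  Position 0 ('h'): window [0,0] length 1 -- new best
  Position 1 ('d'): window [0,1] length 2 -- new best
  Position 2 ('f'): window [0,2] length 3 -- new best
  Position 3 ('h'): repeat (last at 0), move window start to 1
  Position 3 ('h'): window [1,3] length 3
  Position 4 ('g'): window [1,4] length 4 -- new best
  Position 5 ('h'): repeat (last at 3), move window start to 4
  Position 5 ('h'): window [4,5] length 2
  Position 6 ('b'): window [4,6] length 3
Longest substring with no repeats: "dfhg" with length 4

4


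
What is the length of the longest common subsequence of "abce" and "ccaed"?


LCS of "abce" and "ccaed"
DP table:
           c    c    a    e    d
      0    0    0    0    0    0
  a   0    0    0    1    1    1
  b   0    0    0    1    1    1
  c   0    1    1    1    1    1
  e   0    1    1    1    2    2
LCS length = dp[4][5] = 2

2


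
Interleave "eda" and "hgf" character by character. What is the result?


Interleaving "eda" and "hgf":
  Position 0: 'e' from first, 'h' from second => "eh"
  Position 1: 'd' from first, 'g' from second => "dg"
  Position 2: 'a' from first, 'f' from second => "af"
Result: ehdgaf

ehdgaf


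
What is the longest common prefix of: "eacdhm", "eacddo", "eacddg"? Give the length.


Words: eacdhm, eacddo, eacddg
  Position 0: all 'e' => match
  Position 1: all 'a' => match
  Position 2: all 'c' => match
  Position 3: all 'd' => match
  Position 4: ('h', 'd', 'd') => mismatch, stop
LCP = "eacd" (length 4)

4


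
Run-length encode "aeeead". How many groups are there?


Input: aeeead
Scanning for consecutive runs:
  Group 1: 'a' x 1 (positions 0-0)
  Group 2: 'e' x 3 (positions 1-3)
  Group 3: 'a' x 1 (positions 4-4)
  Group 4: 'd' x 1 (positions 5-5)
Total groups: 4

4


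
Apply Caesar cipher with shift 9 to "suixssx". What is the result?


Caesar cipher: shift "suixssx" by 9
  's' (pos 18) + 9 = pos 1 = 'b'
  'u' (pos 20) + 9 = pos 3 = 'd'
  'i' (pos 8) + 9 = pos 17 = 'r'
  'x' (pos 23) + 9 = pos 6 = 'g'
  's' (pos 18) + 9 = pos 1 = 'b'
  's' (pos 18) + 9 = pos 1 = 'b'
  'x' (pos 23) + 9 = pos 6 = 'g'
Result: bdrgbbg

bdrgbbg


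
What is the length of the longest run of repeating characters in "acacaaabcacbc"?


Input: "acacaaabcacbc"
Scanning for longest run:
  Position 1 ('c'): new char, reset run to 1
  Position 2 ('a'): new char, reset run to 1
  Position 3 ('c'): new char, reset run to 1
  Position 4 ('a'): new char, reset run to 1
  Position 5 ('a'): continues run of 'a', length=2
  Position 6 ('a'): continues run of 'a', length=3
  Position 7 ('b'): new char, reset run to 1
  Position 8 ('c'): new char, reset run to 1
  Position 9 ('a'): new char, reset run to 1
  Position 10 ('c'): new char, reset run to 1
  Position 11 ('b'): new char, reset run to 1
  Position 12 ('c'): new char, reset run to 1
Longest run: 'a' with length 3

3


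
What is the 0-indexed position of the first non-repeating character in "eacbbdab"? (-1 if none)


Input: eacbbdab
Character frequencies:
  'a': 2
  'b': 3
  'c': 1
  'd': 1
  'e': 1
Scanning left to right for freq == 1:
  Position 0 ('e'): unique! => answer = 0

0


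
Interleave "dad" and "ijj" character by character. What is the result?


Interleaving "dad" and "ijj":
  Position 0: 'd' from first, 'i' from second => "di"
  Position 1: 'a' from first, 'j' from second => "aj"
  Position 2: 'd' from first, 'j' from second => "dj"
Result: diajdj

diajdj


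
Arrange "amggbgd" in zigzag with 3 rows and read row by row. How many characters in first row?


Zigzag "amggbgd" into 3 rows:
Placing characters:
  'a' => row 0
  'm' => row 1
  'g' => row 2
  'g' => row 1
  'b' => row 0
  'g' => row 1
  'd' => row 2
Rows:
  Row 0: "ab"
  Row 1: "mgg"
  Row 2: "gd"
First row length: 2

2


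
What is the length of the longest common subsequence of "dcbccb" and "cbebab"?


LCS of "dcbccb" and "cbebab"
DP table:
           c    b    e    b    a    b
      0    0    0    0    0    0    0
  d   0    0    0    0    0    0    0
  c   0    1    1    1    1    1    1
  b   0    1    2    2    2    2    2
  c   0    1    2    2    2    2    2
  c   0    1    2    2    2    2    2
  b   0    1    2    2    3    3    3
LCS length = dp[6][6] = 3

3


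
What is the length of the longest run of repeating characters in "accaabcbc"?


Input: "accaabcbc"
Scanning for longest run:
  Position 1 ('c'): new char, reset run to 1
  Position 2 ('c'): continues run of 'c', length=2
  Position 3 ('a'): new char, reset run to 1
  Position 4 ('a'): continues run of 'a', length=2
  Position 5 ('b'): new char, reset run to 1
  Position 6 ('c'): new char, reset run to 1
  Position 7 ('b'): new char, reset run to 1
  Position 8 ('c'): new char, reset run to 1
Longest run: 'c' with length 2

2


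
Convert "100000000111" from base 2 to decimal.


Input: "100000000111" in base 2
Positional expansion:
  Digit '1' (value 1) x 2^11 = 2048
  Digit '0' (value 0) x 2^10 = 0
  Digit '0' (value 0) x 2^9 = 0
  Digit '0' (value 0) x 2^8 = 0
  Digit '0' (value 0) x 2^7 = 0
  Digit '0' (value 0) x 2^6 = 0
  Digit '0' (value 0) x 2^5 = 0
  Digit '0' (value 0) x 2^4 = 0
  Digit '0' (value 0) x 2^3 = 0
  Digit '1' (value 1) x 2^2 = 4
  Digit '1' (value 1) x 2^1 = 2
  Digit '1' (value 1) x 2^0 = 1
Sum = 2055

2055


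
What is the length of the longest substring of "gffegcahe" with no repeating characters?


Input: "gffegcahe"
Sliding window (track last position of each char):
  Position 0 ('g'): window [0,0] length 1 -- new best
  Position 1 ('f'): window [0,1] length 2 -- new best
  Position 2 ('f'): repeat (last at 1), move window start to 2
  Position 2 ('f'): window [2,2] length 1
  Position 3 ('e'): window [2,3] length 2
  Position 4 ('g'): window [2,4] length 3 -- new best
  Position 5 ('c'): window [2,5] length 4 -- new best
  Position 6 ('a'): window [2,6] length 5 -- new best
  Position 7 ('h'): window [2,7] length 6 -- new best
  Position 8 ('e'): repeat (last at 3), move window start to 4
  Position 8 ('e'): window [4,8] length 5
Longest substring with no repeats: "fegcah" with length 6

6


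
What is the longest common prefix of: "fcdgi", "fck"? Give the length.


Words: fcdgi, fck
  Position 0: all 'f' => match
  Position 1: all 'c' => match
  Position 2: ('d', 'k') => mismatch, stop
LCP = "fc" (length 2)

2


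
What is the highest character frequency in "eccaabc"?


Input: eccaabc
Character counts:
  'a': 2
  'b': 1
  'c': 3
  'e': 1
Maximum frequency: 3

3


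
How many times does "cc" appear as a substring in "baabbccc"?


Searching for "cc" in "baabbccc"
Scanning each position:
  Position 0: "ba" => no
  Position 1: "aa" => no
  Position 2: "ab" => no
  Position 3: "bb" => no
  Position 4: "bc" => no
  Position 5: "cc" => MATCH
  Position 6: "cc" => MATCH
Total occurrences: 2

2


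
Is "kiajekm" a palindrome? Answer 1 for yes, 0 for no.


Input: kiajekm
Reversed: mkejaik
  Compare pos 0 ('k') with pos 6 ('m'): MISMATCH
  Compare pos 1 ('i') with pos 5 ('k'): MISMATCH
  Compare pos 2 ('a') with pos 4 ('e'): MISMATCH
Result: not a palindrome

0


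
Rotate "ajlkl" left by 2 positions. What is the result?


Input: "ajlkl", rotate left by 2
First 2 characters: "aj"
Remaining characters: "lkl"
Concatenate remaining + first: "lkl" + "aj" = "lklaj"

lklaj


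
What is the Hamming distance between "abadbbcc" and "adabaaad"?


Comparing "abadbbcc" and "adabaaad" position by position:
  Position 0: 'a' vs 'a' => same
  Position 1: 'b' vs 'd' => differ
  Position 2: 'a' vs 'a' => same
  Position 3: 'd' vs 'b' => differ
  Position 4: 'b' vs 'a' => differ
  Position 5: 'b' vs 'a' => differ
  Position 6: 'c' vs 'a' => differ
  Position 7: 'c' vs 'd' => differ
Total differences (Hamming distance): 6

6


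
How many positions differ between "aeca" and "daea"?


Comparing "aeca" and "daea" position by position:
  Position 0: 'a' vs 'd' => DIFFER
  Position 1: 'e' vs 'a' => DIFFER
  Position 2: 'c' vs 'e' => DIFFER
  Position 3: 'a' vs 'a' => same
Positions that differ: 3

3


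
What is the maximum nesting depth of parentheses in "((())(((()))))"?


Input: "((())(((()))))"
Tracking depth:
  Position 0 '(': depth becomes 1
  Position 1 '(': depth becomes 2
  Position 2 '(': depth becomes 3
  Position 3 ')': depth becomes 2
  Position 4 ')': depth becomes 1
  Position 5 '(': depth becomes 2
  Position 6 '(': depth becomes 3
  Position 7 '(': depth becomes 4
  Position 8 '(': depth becomes 5
  Position 9 ')': depth becomes 4
  Position 10 ')': depth becomes 3
  Position 11 ')': depth becomes 2
  Position 12 ')': depth becomes 1
  Position 13 ')': depth becomes 0
Maximum depth reached: 5

5
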